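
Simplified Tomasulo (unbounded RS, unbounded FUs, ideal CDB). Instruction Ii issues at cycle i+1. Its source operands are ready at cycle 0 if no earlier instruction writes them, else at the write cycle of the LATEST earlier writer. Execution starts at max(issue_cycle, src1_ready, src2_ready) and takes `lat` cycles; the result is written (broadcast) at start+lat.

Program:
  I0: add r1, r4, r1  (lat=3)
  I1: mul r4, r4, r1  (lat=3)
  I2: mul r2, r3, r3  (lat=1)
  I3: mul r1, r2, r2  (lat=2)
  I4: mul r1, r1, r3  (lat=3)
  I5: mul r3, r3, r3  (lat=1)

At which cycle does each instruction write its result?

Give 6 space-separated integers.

Answer: 4 7 4 6 9 7

Derivation:
I0 add r1: issue@1 deps=(None,None) exec_start@1 write@4
I1 mul r4: issue@2 deps=(None,0) exec_start@4 write@7
I2 mul r2: issue@3 deps=(None,None) exec_start@3 write@4
I3 mul r1: issue@4 deps=(2,2) exec_start@4 write@6
I4 mul r1: issue@5 deps=(3,None) exec_start@6 write@9
I5 mul r3: issue@6 deps=(None,None) exec_start@6 write@7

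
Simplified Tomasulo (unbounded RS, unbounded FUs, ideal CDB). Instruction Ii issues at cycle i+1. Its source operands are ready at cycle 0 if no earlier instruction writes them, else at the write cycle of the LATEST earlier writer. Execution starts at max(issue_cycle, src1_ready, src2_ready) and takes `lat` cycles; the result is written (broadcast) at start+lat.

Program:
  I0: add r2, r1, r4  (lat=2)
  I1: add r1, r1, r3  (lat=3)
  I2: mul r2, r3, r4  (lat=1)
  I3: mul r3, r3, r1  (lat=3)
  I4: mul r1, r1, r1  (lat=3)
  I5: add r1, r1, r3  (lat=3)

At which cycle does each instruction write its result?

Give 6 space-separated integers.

Answer: 3 5 4 8 8 11

Derivation:
I0 add r2: issue@1 deps=(None,None) exec_start@1 write@3
I1 add r1: issue@2 deps=(None,None) exec_start@2 write@5
I2 mul r2: issue@3 deps=(None,None) exec_start@3 write@4
I3 mul r3: issue@4 deps=(None,1) exec_start@5 write@8
I4 mul r1: issue@5 deps=(1,1) exec_start@5 write@8
I5 add r1: issue@6 deps=(4,3) exec_start@8 write@11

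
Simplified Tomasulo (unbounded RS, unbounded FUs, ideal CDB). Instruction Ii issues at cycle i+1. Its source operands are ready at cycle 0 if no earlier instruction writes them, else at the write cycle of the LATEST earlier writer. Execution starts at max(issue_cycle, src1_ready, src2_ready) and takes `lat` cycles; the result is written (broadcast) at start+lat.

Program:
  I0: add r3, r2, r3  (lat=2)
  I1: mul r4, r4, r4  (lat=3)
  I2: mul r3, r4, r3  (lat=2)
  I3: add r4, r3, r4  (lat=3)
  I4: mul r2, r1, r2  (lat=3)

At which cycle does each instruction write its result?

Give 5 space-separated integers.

I0 add r3: issue@1 deps=(None,None) exec_start@1 write@3
I1 mul r4: issue@2 deps=(None,None) exec_start@2 write@5
I2 mul r3: issue@3 deps=(1,0) exec_start@5 write@7
I3 add r4: issue@4 deps=(2,1) exec_start@7 write@10
I4 mul r2: issue@5 deps=(None,None) exec_start@5 write@8

Answer: 3 5 7 10 8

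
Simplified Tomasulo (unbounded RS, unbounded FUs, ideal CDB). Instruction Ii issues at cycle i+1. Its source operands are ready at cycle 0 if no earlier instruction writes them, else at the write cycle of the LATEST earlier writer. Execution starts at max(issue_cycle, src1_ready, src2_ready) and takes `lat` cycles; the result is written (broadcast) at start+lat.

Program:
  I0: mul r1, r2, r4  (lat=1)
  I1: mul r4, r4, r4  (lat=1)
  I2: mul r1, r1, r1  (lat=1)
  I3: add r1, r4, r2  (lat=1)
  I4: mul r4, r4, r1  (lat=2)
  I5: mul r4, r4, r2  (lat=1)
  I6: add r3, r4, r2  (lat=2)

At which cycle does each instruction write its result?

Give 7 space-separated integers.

Answer: 2 3 4 5 7 8 10

Derivation:
I0 mul r1: issue@1 deps=(None,None) exec_start@1 write@2
I1 mul r4: issue@2 deps=(None,None) exec_start@2 write@3
I2 mul r1: issue@3 deps=(0,0) exec_start@3 write@4
I3 add r1: issue@4 deps=(1,None) exec_start@4 write@5
I4 mul r4: issue@5 deps=(1,3) exec_start@5 write@7
I5 mul r4: issue@6 deps=(4,None) exec_start@7 write@8
I6 add r3: issue@7 deps=(5,None) exec_start@8 write@10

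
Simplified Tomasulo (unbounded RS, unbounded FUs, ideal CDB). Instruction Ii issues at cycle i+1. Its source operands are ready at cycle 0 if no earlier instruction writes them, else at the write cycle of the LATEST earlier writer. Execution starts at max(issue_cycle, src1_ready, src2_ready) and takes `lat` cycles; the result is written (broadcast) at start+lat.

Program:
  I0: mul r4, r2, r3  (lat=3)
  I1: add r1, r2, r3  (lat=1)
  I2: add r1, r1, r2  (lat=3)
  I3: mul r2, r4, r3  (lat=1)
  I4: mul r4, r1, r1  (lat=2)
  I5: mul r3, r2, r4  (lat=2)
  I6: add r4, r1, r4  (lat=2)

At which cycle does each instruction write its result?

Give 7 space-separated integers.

Answer: 4 3 6 5 8 10 10

Derivation:
I0 mul r4: issue@1 deps=(None,None) exec_start@1 write@4
I1 add r1: issue@2 deps=(None,None) exec_start@2 write@3
I2 add r1: issue@3 deps=(1,None) exec_start@3 write@6
I3 mul r2: issue@4 deps=(0,None) exec_start@4 write@5
I4 mul r4: issue@5 deps=(2,2) exec_start@6 write@8
I5 mul r3: issue@6 deps=(3,4) exec_start@8 write@10
I6 add r4: issue@7 deps=(2,4) exec_start@8 write@10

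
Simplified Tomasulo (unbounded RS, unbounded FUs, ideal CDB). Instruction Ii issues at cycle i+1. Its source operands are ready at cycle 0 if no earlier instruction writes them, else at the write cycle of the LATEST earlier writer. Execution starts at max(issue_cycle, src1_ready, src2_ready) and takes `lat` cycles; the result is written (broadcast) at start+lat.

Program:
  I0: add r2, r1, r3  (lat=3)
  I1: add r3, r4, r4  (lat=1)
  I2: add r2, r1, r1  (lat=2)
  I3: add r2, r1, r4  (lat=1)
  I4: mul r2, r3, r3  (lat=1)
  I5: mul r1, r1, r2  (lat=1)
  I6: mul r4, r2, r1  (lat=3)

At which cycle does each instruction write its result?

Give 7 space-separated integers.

I0 add r2: issue@1 deps=(None,None) exec_start@1 write@4
I1 add r3: issue@2 deps=(None,None) exec_start@2 write@3
I2 add r2: issue@3 deps=(None,None) exec_start@3 write@5
I3 add r2: issue@4 deps=(None,None) exec_start@4 write@5
I4 mul r2: issue@5 deps=(1,1) exec_start@5 write@6
I5 mul r1: issue@6 deps=(None,4) exec_start@6 write@7
I6 mul r4: issue@7 deps=(4,5) exec_start@7 write@10

Answer: 4 3 5 5 6 7 10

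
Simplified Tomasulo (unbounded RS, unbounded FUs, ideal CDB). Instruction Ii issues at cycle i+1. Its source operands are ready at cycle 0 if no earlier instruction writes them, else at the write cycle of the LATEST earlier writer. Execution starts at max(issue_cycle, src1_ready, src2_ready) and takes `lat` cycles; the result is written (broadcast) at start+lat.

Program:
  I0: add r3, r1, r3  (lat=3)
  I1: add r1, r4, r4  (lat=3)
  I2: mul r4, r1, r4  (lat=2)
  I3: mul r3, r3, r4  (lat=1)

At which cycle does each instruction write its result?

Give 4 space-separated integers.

I0 add r3: issue@1 deps=(None,None) exec_start@1 write@4
I1 add r1: issue@2 deps=(None,None) exec_start@2 write@5
I2 mul r4: issue@3 deps=(1,None) exec_start@5 write@7
I3 mul r3: issue@4 deps=(0,2) exec_start@7 write@8

Answer: 4 5 7 8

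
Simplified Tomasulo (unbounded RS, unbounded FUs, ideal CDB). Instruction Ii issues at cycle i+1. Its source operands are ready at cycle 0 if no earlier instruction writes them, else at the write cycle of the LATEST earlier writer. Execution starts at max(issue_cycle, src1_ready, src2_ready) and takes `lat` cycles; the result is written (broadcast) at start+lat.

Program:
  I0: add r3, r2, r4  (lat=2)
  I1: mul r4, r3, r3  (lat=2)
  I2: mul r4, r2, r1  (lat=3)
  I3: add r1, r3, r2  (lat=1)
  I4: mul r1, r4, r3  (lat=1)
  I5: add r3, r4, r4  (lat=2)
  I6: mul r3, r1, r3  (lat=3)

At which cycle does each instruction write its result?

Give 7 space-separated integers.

Answer: 3 5 6 5 7 8 11

Derivation:
I0 add r3: issue@1 deps=(None,None) exec_start@1 write@3
I1 mul r4: issue@2 deps=(0,0) exec_start@3 write@5
I2 mul r4: issue@3 deps=(None,None) exec_start@3 write@6
I3 add r1: issue@4 deps=(0,None) exec_start@4 write@5
I4 mul r1: issue@5 deps=(2,0) exec_start@6 write@7
I5 add r3: issue@6 deps=(2,2) exec_start@6 write@8
I6 mul r3: issue@7 deps=(4,5) exec_start@8 write@11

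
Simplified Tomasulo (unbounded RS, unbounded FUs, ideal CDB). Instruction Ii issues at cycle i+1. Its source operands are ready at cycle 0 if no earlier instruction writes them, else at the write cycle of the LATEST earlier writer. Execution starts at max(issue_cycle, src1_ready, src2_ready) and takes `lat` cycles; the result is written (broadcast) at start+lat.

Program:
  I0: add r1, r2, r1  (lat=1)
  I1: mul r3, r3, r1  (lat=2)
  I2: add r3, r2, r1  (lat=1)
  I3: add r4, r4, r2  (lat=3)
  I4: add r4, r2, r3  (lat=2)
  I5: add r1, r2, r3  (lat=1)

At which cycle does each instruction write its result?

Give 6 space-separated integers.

I0 add r1: issue@1 deps=(None,None) exec_start@1 write@2
I1 mul r3: issue@2 deps=(None,0) exec_start@2 write@4
I2 add r3: issue@3 deps=(None,0) exec_start@3 write@4
I3 add r4: issue@4 deps=(None,None) exec_start@4 write@7
I4 add r4: issue@5 deps=(None,2) exec_start@5 write@7
I5 add r1: issue@6 deps=(None,2) exec_start@6 write@7

Answer: 2 4 4 7 7 7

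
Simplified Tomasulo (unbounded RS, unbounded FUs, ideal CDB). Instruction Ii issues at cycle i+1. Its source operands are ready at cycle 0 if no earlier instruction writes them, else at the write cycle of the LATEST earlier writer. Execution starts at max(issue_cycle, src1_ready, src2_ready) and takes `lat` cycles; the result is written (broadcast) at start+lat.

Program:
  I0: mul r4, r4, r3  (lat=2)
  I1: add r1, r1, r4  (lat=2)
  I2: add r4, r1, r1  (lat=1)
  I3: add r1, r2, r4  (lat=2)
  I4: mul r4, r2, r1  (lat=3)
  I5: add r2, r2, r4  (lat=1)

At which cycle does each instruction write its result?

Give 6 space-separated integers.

Answer: 3 5 6 8 11 12

Derivation:
I0 mul r4: issue@1 deps=(None,None) exec_start@1 write@3
I1 add r1: issue@2 deps=(None,0) exec_start@3 write@5
I2 add r4: issue@3 deps=(1,1) exec_start@5 write@6
I3 add r1: issue@4 deps=(None,2) exec_start@6 write@8
I4 mul r4: issue@5 deps=(None,3) exec_start@8 write@11
I5 add r2: issue@6 deps=(None,4) exec_start@11 write@12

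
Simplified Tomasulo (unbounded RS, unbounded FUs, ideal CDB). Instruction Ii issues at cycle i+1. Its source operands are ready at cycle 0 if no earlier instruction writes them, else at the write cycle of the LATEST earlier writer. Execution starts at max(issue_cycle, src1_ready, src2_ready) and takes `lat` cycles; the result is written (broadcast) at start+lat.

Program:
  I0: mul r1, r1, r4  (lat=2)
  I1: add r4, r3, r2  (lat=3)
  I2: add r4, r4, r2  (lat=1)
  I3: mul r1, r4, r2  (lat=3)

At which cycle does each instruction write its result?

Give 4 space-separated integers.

Answer: 3 5 6 9

Derivation:
I0 mul r1: issue@1 deps=(None,None) exec_start@1 write@3
I1 add r4: issue@2 deps=(None,None) exec_start@2 write@5
I2 add r4: issue@3 deps=(1,None) exec_start@5 write@6
I3 mul r1: issue@4 deps=(2,None) exec_start@6 write@9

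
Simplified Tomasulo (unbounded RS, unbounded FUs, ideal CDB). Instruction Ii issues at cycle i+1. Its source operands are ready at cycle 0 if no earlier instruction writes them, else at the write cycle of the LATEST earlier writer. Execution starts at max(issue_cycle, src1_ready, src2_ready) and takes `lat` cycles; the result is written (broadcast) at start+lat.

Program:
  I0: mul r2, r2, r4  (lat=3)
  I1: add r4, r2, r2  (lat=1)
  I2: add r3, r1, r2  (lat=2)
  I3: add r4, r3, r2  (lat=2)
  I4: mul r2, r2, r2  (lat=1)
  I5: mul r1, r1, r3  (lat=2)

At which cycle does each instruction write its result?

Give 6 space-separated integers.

Answer: 4 5 6 8 6 8

Derivation:
I0 mul r2: issue@1 deps=(None,None) exec_start@1 write@4
I1 add r4: issue@2 deps=(0,0) exec_start@4 write@5
I2 add r3: issue@3 deps=(None,0) exec_start@4 write@6
I3 add r4: issue@4 deps=(2,0) exec_start@6 write@8
I4 mul r2: issue@5 deps=(0,0) exec_start@5 write@6
I5 mul r1: issue@6 deps=(None,2) exec_start@6 write@8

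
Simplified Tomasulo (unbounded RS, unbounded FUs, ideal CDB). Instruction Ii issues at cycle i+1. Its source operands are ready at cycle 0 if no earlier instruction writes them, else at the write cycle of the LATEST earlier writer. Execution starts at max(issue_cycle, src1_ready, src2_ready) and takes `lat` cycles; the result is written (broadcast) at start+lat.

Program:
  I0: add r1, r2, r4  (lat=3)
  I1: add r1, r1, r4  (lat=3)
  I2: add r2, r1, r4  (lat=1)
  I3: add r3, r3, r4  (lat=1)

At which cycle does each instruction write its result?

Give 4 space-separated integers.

I0 add r1: issue@1 deps=(None,None) exec_start@1 write@4
I1 add r1: issue@2 deps=(0,None) exec_start@4 write@7
I2 add r2: issue@3 deps=(1,None) exec_start@7 write@8
I3 add r3: issue@4 deps=(None,None) exec_start@4 write@5

Answer: 4 7 8 5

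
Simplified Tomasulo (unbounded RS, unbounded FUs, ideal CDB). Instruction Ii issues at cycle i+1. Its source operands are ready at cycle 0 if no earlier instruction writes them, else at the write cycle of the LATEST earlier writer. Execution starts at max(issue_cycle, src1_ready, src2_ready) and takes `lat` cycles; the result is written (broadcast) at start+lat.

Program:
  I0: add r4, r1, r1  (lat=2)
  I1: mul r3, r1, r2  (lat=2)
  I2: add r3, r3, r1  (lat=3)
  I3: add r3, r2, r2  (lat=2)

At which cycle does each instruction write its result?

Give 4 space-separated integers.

I0 add r4: issue@1 deps=(None,None) exec_start@1 write@3
I1 mul r3: issue@2 deps=(None,None) exec_start@2 write@4
I2 add r3: issue@3 deps=(1,None) exec_start@4 write@7
I3 add r3: issue@4 deps=(None,None) exec_start@4 write@6

Answer: 3 4 7 6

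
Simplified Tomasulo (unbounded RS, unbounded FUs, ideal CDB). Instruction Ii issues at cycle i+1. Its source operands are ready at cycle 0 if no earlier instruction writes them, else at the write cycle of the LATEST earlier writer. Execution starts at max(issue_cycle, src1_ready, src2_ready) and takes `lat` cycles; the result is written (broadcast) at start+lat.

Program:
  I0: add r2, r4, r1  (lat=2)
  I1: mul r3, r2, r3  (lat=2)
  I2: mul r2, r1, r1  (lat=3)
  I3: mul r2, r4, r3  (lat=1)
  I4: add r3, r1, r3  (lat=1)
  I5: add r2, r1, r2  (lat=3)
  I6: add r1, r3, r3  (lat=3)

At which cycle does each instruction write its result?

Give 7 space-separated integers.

I0 add r2: issue@1 deps=(None,None) exec_start@1 write@3
I1 mul r3: issue@2 deps=(0,None) exec_start@3 write@5
I2 mul r2: issue@3 deps=(None,None) exec_start@3 write@6
I3 mul r2: issue@4 deps=(None,1) exec_start@5 write@6
I4 add r3: issue@5 deps=(None,1) exec_start@5 write@6
I5 add r2: issue@6 deps=(None,3) exec_start@6 write@9
I6 add r1: issue@7 deps=(4,4) exec_start@7 write@10

Answer: 3 5 6 6 6 9 10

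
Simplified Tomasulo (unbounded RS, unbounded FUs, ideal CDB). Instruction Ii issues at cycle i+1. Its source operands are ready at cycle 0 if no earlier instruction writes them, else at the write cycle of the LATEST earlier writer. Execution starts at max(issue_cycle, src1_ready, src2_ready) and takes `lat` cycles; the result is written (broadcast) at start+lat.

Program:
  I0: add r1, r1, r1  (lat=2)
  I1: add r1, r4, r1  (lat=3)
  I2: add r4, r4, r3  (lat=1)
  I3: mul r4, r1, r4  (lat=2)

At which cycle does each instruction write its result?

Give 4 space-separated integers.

I0 add r1: issue@1 deps=(None,None) exec_start@1 write@3
I1 add r1: issue@2 deps=(None,0) exec_start@3 write@6
I2 add r4: issue@3 deps=(None,None) exec_start@3 write@4
I3 mul r4: issue@4 deps=(1,2) exec_start@6 write@8

Answer: 3 6 4 8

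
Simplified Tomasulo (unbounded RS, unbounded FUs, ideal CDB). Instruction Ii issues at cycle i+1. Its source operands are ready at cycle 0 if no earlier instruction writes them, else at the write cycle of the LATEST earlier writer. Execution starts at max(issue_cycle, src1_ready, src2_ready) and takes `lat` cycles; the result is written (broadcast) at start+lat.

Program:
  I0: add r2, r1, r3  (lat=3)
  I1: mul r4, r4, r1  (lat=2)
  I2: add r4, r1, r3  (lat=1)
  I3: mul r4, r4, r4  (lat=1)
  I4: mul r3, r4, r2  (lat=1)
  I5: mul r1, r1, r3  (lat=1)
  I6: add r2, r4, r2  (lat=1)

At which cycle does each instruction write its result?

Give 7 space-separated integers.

I0 add r2: issue@1 deps=(None,None) exec_start@1 write@4
I1 mul r4: issue@2 deps=(None,None) exec_start@2 write@4
I2 add r4: issue@3 deps=(None,None) exec_start@3 write@4
I3 mul r4: issue@4 deps=(2,2) exec_start@4 write@5
I4 mul r3: issue@5 deps=(3,0) exec_start@5 write@6
I5 mul r1: issue@6 deps=(None,4) exec_start@6 write@7
I6 add r2: issue@7 deps=(3,0) exec_start@7 write@8

Answer: 4 4 4 5 6 7 8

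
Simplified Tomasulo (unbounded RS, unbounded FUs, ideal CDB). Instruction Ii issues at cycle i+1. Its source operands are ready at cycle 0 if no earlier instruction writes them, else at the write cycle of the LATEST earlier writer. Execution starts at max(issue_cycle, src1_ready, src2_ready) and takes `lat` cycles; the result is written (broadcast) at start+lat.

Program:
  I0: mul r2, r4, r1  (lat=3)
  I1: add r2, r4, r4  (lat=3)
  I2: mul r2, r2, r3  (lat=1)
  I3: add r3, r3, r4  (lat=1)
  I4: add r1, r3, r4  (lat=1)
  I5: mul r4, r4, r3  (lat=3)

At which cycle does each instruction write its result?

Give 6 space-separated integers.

I0 mul r2: issue@1 deps=(None,None) exec_start@1 write@4
I1 add r2: issue@2 deps=(None,None) exec_start@2 write@5
I2 mul r2: issue@3 deps=(1,None) exec_start@5 write@6
I3 add r3: issue@4 deps=(None,None) exec_start@4 write@5
I4 add r1: issue@5 deps=(3,None) exec_start@5 write@6
I5 mul r4: issue@6 deps=(None,3) exec_start@6 write@9

Answer: 4 5 6 5 6 9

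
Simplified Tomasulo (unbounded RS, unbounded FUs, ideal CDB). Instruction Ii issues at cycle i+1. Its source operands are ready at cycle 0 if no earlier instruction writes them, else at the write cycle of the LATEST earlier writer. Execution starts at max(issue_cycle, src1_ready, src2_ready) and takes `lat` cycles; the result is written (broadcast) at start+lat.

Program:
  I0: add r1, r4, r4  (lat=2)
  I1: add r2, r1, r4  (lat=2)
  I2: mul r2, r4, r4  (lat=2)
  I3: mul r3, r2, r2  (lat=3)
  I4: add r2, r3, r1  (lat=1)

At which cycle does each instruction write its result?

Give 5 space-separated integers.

Answer: 3 5 5 8 9

Derivation:
I0 add r1: issue@1 deps=(None,None) exec_start@1 write@3
I1 add r2: issue@2 deps=(0,None) exec_start@3 write@5
I2 mul r2: issue@3 deps=(None,None) exec_start@3 write@5
I3 mul r3: issue@4 deps=(2,2) exec_start@5 write@8
I4 add r2: issue@5 deps=(3,0) exec_start@8 write@9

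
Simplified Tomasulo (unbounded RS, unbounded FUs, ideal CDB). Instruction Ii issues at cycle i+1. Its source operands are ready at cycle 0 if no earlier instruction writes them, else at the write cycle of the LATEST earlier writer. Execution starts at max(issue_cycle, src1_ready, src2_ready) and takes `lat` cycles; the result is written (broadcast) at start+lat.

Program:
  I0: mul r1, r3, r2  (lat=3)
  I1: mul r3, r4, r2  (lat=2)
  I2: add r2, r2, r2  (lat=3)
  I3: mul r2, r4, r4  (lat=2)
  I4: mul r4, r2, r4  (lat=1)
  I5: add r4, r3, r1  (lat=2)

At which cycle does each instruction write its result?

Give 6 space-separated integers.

I0 mul r1: issue@1 deps=(None,None) exec_start@1 write@4
I1 mul r3: issue@2 deps=(None,None) exec_start@2 write@4
I2 add r2: issue@3 deps=(None,None) exec_start@3 write@6
I3 mul r2: issue@4 deps=(None,None) exec_start@4 write@6
I4 mul r4: issue@5 deps=(3,None) exec_start@6 write@7
I5 add r4: issue@6 deps=(1,0) exec_start@6 write@8

Answer: 4 4 6 6 7 8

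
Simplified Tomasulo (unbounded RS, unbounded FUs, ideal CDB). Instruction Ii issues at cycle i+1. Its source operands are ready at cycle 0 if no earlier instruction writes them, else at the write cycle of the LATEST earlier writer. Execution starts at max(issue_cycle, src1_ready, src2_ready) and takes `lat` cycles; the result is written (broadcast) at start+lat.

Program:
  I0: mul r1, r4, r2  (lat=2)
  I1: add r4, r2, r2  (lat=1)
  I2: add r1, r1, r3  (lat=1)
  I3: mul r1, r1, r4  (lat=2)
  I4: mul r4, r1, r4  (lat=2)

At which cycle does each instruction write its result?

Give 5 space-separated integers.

I0 mul r1: issue@1 deps=(None,None) exec_start@1 write@3
I1 add r4: issue@2 deps=(None,None) exec_start@2 write@3
I2 add r1: issue@3 deps=(0,None) exec_start@3 write@4
I3 mul r1: issue@4 deps=(2,1) exec_start@4 write@6
I4 mul r4: issue@5 deps=(3,1) exec_start@6 write@8

Answer: 3 3 4 6 8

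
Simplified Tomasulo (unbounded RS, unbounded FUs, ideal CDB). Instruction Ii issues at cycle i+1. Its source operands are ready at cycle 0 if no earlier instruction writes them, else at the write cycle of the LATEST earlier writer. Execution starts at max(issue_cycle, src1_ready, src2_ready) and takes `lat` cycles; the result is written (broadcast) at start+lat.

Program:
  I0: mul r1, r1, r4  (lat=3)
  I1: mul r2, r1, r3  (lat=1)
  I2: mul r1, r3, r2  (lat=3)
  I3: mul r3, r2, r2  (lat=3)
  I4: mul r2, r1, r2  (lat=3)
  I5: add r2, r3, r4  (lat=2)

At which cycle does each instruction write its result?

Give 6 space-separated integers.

I0 mul r1: issue@1 deps=(None,None) exec_start@1 write@4
I1 mul r2: issue@2 deps=(0,None) exec_start@4 write@5
I2 mul r1: issue@3 deps=(None,1) exec_start@5 write@8
I3 mul r3: issue@4 deps=(1,1) exec_start@5 write@8
I4 mul r2: issue@5 deps=(2,1) exec_start@8 write@11
I5 add r2: issue@6 deps=(3,None) exec_start@8 write@10

Answer: 4 5 8 8 11 10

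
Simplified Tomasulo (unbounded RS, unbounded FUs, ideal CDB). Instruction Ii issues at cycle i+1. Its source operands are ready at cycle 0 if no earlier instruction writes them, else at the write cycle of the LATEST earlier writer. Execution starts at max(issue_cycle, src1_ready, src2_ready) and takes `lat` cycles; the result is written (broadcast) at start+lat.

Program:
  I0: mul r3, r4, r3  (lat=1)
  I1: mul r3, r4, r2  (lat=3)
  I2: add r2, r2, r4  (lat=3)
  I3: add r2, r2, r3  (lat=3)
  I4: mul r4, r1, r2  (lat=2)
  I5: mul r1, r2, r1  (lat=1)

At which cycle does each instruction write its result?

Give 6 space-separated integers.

I0 mul r3: issue@1 deps=(None,None) exec_start@1 write@2
I1 mul r3: issue@2 deps=(None,None) exec_start@2 write@5
I2 add r2: issue@3 deps=(None,None) exec_start@3 write@6
I3 add r2: issue@4 deps=(2,1) exec_start@6 write@9
I4 mul r4: issue@5 deps=(None,3) exec_start@9 write@11
I5 mul r1: issue@6 deps=(3,None) exec_start@9 write@10

Answer: 2 5 6 9 11 10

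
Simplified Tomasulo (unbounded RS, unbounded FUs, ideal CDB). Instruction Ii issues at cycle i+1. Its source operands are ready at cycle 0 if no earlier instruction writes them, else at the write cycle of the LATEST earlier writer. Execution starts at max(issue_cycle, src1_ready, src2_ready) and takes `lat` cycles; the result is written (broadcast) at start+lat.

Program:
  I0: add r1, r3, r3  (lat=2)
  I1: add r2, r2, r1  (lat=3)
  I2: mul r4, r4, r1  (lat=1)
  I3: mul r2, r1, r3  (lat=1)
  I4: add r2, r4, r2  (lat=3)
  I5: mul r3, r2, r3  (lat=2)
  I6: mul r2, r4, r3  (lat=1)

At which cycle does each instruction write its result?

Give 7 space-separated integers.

Answer: 3 6 4 5 8 10 11

Derivation:
I0 add r1: issue@1 deps=(None,None) exec_start@1 write@3
I1 add r2: issue@2 deps=(None,0) exec_start@3 write@6
I2 mul r4: issue@3 deps=(None,0) exec_start@3 write@4
I3 mul r2: issue@4 deps=(0,None) exec_start@4 write@5
I4 add r2: issue@5 deps=(2,3) exec_start@5 write@8
I5 mul r3: issue@6 deps=(4,None) exec_start@8 write@10
I6 mul r2: issue@7 deps=(2,5) exec_start@10 write@11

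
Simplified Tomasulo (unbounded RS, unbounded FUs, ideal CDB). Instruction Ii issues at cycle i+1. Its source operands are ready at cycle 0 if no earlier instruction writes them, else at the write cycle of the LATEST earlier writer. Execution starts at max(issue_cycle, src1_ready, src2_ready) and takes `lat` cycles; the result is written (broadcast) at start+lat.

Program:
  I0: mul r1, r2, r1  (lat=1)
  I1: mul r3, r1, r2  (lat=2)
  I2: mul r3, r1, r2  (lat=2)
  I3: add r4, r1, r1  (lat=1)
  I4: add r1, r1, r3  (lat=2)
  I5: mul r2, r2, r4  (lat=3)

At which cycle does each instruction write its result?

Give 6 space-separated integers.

Answer: 2 4 5 5 7 9

Derivation:
I0 mul r1: issue@1 deps=(None,None) exec_start@1 write@2
I1 mul r3: issue@2 deps=(0,None) exec_start@2 write@4
I2 mul r3: issue@3 deps=(0,None) exec_start@3 write@5
I3 add r4: issue@4 deps=(0,0) exec_start@4 write@5
I4 add r1: issue@5 deps=(0,2) exec_start@5 write@7
I5 mul r2: issue@6 deps=(None,3) exec_start@6 write@9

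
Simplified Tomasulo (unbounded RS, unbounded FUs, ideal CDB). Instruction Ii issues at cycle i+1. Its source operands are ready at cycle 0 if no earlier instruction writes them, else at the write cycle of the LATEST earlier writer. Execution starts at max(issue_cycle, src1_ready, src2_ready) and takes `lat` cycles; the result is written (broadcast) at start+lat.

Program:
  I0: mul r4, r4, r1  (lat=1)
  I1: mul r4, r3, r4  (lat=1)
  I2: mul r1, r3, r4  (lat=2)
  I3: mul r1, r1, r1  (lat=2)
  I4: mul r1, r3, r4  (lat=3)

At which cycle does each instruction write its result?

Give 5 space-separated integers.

I0 mul r4: issue@1 deps=(None,None) exec_start@1 write@2
I1 mul r4: issue@2 deps=(None,0) exec_start@2 write@3
I2 mul r1: issue@3 deps=(None,1) exec_start@3 write@5
I3 mul r1: issue@4 deps=(2,2) exec_start@5 write@7
I4 mul r1: issue@5 deps=(None,1) exec_start@5 write@8

Answer: 2 3 5 7 8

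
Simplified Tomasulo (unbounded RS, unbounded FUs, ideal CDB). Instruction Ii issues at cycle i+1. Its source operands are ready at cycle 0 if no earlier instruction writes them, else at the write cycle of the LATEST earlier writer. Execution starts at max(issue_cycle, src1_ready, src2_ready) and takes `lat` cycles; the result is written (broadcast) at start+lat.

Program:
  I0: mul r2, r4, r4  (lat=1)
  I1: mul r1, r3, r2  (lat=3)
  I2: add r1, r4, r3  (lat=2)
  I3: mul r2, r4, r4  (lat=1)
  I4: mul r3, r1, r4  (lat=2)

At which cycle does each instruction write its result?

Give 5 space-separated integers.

Answer: 2 5 5 5 7

Derivation:
I0 mul r2: issue@1 deps=(None,None) exec_start@1 write@2
I1 mul r1: issue@2 deps=(None,0) exec_start@2 write@5
I2 add r1: issue@3 deps=(None,None) exec_start@3 write@5
I3 mul r2: issue@4 deps=(None,None) exec_start@4 write@5
I4 mul r3: issue@5 deps=(2,None) exec_start@5 write@7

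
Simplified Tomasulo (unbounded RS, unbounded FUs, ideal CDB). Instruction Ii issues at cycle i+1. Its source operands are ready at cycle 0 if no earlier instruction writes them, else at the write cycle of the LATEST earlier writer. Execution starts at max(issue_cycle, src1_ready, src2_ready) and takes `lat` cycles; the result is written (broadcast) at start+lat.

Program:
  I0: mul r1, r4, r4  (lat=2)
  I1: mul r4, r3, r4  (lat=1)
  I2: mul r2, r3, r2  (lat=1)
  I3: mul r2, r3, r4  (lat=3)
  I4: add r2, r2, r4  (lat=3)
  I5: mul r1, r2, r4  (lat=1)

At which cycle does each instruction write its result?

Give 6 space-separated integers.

I0 mul r1: issue@1 deps=(None,None) exec_start@1 write@3
I1 mul r4: issue@2 deps=(None,None) exec_start@2 write@3
I2 mul r2: issue@3 deps=(None,None) exec_start@3 write@4
I3 mul r2: issue@4 deps=(None,1) exec_start@4 write@7
I4 add r2: issue@5 deps=(3,1) exec_start@7 write@10
I5 mul r1: issue@6 deps=(4,1) exec_start@10 write@11

Answer: 3 3 4 7 10 11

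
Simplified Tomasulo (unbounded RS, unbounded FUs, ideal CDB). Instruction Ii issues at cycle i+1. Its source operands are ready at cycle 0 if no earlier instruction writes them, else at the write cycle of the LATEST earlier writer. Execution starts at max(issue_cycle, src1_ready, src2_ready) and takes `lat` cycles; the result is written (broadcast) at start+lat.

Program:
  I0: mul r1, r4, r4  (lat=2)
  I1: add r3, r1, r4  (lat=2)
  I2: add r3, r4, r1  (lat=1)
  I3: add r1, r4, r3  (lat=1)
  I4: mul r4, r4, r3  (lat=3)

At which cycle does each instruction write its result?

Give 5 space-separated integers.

Answer: 3 5 4 5 8

Derivation:
I0 mul r1: issue@1 deps=(None,None) exec_start@1 write@3
I1 add r3: issue@2 deps=(0,None) exec_start@3 write@5
I2 add r3: issue@3 deps=(None,0) exec_start@3 write@4
I3 add r1: issue@4 deps=(None,2) exec_start@4 write@5
I4 mul r4: issue@5 deps=(None,2) exec_start@5 write@8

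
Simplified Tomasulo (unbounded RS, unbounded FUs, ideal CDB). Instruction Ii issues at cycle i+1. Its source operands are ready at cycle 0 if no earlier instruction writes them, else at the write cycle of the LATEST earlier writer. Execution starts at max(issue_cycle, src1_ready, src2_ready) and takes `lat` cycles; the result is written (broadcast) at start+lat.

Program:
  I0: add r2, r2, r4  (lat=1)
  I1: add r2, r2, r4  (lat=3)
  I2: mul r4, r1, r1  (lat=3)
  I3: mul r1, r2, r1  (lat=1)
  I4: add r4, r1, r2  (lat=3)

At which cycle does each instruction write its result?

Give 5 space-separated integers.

I0 add r2: issue@1 deps=(None,None) exec_start@1 write@2
I1 add r2: issue@2 deps=(0,None) exec_start@2 write@5
I2 mul r4: issue@3 deps=(None,None) exec_start@3 write@6
I3 mul r1: issue@4 deps=(1,None) exec_start@5 write@6
I4 add r4: issue@5 deps=(3,1) exec_start@6 write@9

Answer: 2 5 6 6 9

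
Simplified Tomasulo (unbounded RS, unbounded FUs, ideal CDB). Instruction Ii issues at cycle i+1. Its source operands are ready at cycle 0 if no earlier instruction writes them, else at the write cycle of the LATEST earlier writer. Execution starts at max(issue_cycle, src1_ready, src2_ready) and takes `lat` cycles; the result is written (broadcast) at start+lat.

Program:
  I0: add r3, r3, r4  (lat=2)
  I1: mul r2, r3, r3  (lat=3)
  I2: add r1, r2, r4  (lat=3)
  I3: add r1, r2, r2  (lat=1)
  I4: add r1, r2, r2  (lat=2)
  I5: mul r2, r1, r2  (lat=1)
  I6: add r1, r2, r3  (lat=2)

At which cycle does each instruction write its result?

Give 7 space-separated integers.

I0 add r3: issue@1 deps=(None,None) exec_start@1 write@3
I1 mul r2: issue@2 deps=(0,0) exec_start@3 write@6
I2 add r1: issue@3 deps=(1,None) exec_start@6 write@9
I3 add r1: issue@4 deps=(1,1) exec_start@6 write@7
I4 add r1: issue@5 deps=(1,1) exec_start@6 write@8
I5 mul r2: issue@6 deps=(4,1) exec_start@8 write@9
I6 add r1: issue@7 deps=(5,0) exec_start@9 write@11

Answer: 3 6 9 7 8 9 11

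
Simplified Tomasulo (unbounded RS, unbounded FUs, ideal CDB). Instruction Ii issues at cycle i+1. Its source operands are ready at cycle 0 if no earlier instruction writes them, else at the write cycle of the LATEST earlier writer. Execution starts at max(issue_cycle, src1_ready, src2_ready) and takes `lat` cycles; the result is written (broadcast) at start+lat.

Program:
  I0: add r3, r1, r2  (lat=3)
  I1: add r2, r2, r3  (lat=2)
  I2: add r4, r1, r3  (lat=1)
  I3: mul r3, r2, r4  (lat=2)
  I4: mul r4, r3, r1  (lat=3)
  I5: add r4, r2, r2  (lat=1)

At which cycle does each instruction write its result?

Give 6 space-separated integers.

I0 add r3: issue@1 deps=(None,None) exec_start@1 write@4
I1 add r2: issue@2 deps=(None,0) exec_start@4 write@6
I2 add r4: issue@3 deps=(None,0) exec_start@4 write@5
I3 mul r3: issue@4 deps=(1,2) exec_start@6 write@8
I4 mul r4: issue@5 deps=(3,None) exec_start@8 write@11
I5 add r4: issue@6 deps=(1,1) exec_start@6 write@7

Answer: 4 6 5 8 11 7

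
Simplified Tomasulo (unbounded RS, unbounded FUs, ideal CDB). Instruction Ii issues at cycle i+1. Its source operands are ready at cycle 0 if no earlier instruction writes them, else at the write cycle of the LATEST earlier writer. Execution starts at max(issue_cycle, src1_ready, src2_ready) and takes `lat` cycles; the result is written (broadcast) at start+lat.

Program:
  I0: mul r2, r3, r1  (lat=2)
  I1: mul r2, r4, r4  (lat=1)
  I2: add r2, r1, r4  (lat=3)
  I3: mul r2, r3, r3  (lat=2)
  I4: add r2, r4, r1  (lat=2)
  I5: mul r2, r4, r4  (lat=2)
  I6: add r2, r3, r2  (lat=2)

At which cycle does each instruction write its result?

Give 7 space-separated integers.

I0 mul r2: issue@1 deps=(None,None) exec_start@1 write@3
I1 mul r2: issue@2 deps=(None,None) exec_start@2 write@3
I2 add r2: issue@3 deps=(None,None) exec_start@3 write@6
I3 mul r2: issue@4 deps=(None,None) exec_start@4 write@6
I4 add r2: issue@5 deps=(None,None) exec_start@5 write@7
I5 mul r2: issue@6 deps=(None,None) exec_start@6 write@8
I6 add r2: issue@7 deps=(None,5) exec_start@8 write@10

Answer: 3 3 6 6 7 8 10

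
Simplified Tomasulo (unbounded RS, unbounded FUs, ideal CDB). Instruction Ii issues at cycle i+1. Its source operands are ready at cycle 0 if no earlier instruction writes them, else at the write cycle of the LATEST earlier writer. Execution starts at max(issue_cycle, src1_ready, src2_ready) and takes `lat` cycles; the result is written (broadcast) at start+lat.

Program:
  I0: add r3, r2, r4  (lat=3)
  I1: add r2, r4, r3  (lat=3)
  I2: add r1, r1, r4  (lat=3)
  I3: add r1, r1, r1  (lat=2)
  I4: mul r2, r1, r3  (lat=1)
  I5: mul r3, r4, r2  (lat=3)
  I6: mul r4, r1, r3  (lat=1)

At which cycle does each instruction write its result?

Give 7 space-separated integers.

Answer: 4 7 6 8 9 12 13

Derivation:
I0 add r3: issue@1 deps=(None,None) exec_start@1 write@4
I1 add r2: issue@2 deps=(None,0) exec_start@4 write@7
I2 add r1: issue@3 deps=(None,None) exec_start@3 write@6
I3 add r1: issue@4 deps=(2,2) exec_start@6 write@8
I4 mul r2: issue@5 deps=(3,0) exec_start@8 write@9
I5 mul r3: issue@6 deps=(None,4) exec_start@9 write@12
I6 mul r4: issue@7 deps=(3,5) exec_start@12 write@13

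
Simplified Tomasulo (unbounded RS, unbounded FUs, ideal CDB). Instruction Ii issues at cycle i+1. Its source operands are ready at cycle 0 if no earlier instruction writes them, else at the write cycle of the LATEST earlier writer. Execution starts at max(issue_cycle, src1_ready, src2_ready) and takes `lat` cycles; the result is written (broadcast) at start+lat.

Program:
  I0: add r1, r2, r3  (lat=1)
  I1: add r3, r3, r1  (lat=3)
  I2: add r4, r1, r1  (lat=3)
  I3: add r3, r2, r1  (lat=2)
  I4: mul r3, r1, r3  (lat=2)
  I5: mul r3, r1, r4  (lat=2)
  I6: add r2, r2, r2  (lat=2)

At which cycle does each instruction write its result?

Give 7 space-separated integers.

Answer: 2 5 6 6 8 8 9

Derivation:
I0 add r1: issue@1 deps=(None,None) exec_start@1 write@2
I1 add r3: issue@2 deps=(None,0) exec_start@2 write@5
I2 add r4: issue@3 deps=(0,0) exec_start@3 write@6
I3 add r3: issue@4 deps=(None,0) exec_start@4 write@6
I4 mul r3: issue@5 deps=(0,3) exec_start@6 write@8
I5 mul r3: issue@6 deps=(0,2) exec_start@6 write@8
I6 add r2: issue@7 deps=(None,None) exec_start@7 write@9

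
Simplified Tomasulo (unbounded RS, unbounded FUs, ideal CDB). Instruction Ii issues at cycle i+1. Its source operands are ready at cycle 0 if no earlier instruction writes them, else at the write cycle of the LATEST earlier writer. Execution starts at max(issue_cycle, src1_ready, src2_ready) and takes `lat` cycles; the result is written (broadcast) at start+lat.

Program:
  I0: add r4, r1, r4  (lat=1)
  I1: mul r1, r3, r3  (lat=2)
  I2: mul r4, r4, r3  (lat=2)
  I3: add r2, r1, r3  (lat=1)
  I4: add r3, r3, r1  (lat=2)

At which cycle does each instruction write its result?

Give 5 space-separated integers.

Answer: 2 4 5 5 7

Derivation:
I0 add r4: issue@1 deps=(None,None) exec_start@1 write@2
I1 mul r1: issue@2 deps=(None,None) exec_start@2 write@4
I2 mul r4: issue@3 deps=(0,None) exec_start@3 write@5
I3 add r2: issue@4 deps=(1,None) exec_start@4 write@5
I4 add r3: issue@5 deps=(None,1) exec_start@5 write@7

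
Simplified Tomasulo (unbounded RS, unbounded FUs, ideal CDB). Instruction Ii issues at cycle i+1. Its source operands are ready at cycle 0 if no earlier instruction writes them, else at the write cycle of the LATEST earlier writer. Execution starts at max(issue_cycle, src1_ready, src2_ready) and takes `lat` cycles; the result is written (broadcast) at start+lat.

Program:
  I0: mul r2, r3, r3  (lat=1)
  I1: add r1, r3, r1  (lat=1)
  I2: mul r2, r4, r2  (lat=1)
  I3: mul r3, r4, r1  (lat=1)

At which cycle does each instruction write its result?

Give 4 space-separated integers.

Answer: 2 3 4 5

Derivation:
I0 mul r2: issue@1 deps=(None,None) exec_start@1 write@2
I1 add r1: issue@2 deps=(None,None) exec_start@2 write@3
I2 mul r2: issue@3 deps=(None,0) exec_start@3 write@4
I3 mul r3: issue@4 deps=(None,1) exec_start@4 write@5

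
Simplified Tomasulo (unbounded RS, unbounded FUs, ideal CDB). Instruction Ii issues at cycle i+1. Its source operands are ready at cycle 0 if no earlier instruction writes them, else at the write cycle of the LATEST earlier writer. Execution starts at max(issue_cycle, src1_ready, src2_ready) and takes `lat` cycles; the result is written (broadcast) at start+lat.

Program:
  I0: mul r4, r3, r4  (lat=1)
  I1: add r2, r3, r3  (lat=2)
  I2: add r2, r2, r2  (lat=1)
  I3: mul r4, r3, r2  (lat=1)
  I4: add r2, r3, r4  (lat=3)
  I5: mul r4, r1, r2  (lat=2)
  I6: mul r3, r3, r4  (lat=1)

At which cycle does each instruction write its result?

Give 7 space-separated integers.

I0 mul r4: issue@1 deps=(None,None) exec_start@1 write@2
I1 add r2: issue@2 deps=(None,None) exec_start@2 write@4
I2 add r2: issue@3 deps=(1,1) exec_start@4 write@5
I3 mul r4: issue@4 deps=(None,2) exec_start@5 write@6
I4 add r2: issue@5 deps=(None,3) exec_start@6 write@9
I5 mul r4: issue@6 deps=(None,4) exec_start@9 write@11
I6 mul r3: issue@7 deps=(None,5) exec_start@11 write@12

Answer: 2 4 5 6 9 11 12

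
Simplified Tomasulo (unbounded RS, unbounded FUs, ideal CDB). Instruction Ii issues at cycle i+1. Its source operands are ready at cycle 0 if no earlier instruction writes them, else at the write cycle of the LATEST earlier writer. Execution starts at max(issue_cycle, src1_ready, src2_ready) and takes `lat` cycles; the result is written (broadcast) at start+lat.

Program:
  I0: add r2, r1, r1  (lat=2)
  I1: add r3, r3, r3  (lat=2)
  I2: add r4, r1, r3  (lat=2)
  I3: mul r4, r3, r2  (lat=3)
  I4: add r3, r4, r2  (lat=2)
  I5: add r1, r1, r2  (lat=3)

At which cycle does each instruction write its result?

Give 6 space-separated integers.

Answer: 3 4 6 7 9 9

Derivation:
I0 add r2: issue@1 deps=(None,None) exec_start@1 write@3
I1 add r3: issue@2 deps=(None,None) exec_start@2 write@4
I2 add r4: issue@3 deps=(None,1) exec_start@4 write@6
I3 mul r4: issue@4 deps=(1,0) exec_start@4 write@7
I4 add r3: issue@5 deps=(3,0) exec_start@7 write@9
I5 add r1: issue@6 deps=(None,0) exec_start@6 write@9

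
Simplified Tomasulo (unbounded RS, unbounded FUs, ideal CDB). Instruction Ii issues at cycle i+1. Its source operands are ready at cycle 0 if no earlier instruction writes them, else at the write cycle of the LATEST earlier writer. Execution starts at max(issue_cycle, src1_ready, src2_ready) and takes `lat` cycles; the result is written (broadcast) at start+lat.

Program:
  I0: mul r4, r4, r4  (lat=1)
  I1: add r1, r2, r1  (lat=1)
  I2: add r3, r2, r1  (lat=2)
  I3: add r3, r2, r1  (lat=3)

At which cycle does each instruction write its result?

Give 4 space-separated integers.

Answer: 2 3 5 7

Derivation:
I0 mul r4: issue@1 deps=(None,None) exec_start@1 write@2
I1 add r1: issue@2 deps=(None,None) exec_start@2 write@3
I2 add r3: issue@3 deps=(None,1) exec_start@3 write@5
I3 add r3: issue@4 deps=(None,1) exec_start@4 write@7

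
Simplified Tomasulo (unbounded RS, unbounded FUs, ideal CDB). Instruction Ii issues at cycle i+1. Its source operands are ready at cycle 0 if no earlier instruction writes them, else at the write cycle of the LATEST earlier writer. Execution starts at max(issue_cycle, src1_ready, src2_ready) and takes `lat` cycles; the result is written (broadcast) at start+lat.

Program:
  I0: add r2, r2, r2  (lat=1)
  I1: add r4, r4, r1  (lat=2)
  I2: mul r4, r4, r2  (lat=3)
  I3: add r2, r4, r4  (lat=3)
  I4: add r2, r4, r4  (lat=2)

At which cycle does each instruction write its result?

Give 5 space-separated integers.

Answer: 2 4 7 10 9

Derivation:
I0 add r2: issue@1 deps=(None,None) exec_start@1 write@2
I1 add r4: issue@2 deps=(None,None) exec_start@2 write@4
I2 mul r4: issue@3 deps=(1,0) exec_start@4 write@7
I3 add r2: issue@4 deps=(2,2) exec_start@7 write@10
I4 add r2: issue@5 deps=(2,2) exec_start@7 write@9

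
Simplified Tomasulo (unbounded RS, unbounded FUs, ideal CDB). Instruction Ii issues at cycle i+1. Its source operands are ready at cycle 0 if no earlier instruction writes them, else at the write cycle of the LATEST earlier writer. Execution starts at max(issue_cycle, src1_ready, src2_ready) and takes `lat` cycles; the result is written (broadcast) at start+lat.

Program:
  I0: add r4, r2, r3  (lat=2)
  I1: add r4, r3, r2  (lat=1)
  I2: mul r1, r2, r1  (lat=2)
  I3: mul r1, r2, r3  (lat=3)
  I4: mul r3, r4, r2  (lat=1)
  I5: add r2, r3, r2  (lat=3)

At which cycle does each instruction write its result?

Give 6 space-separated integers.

Answer: 3 3 5 7 6 9

Derivation:
I0 add r4: issue@1 deps=(None,None) exec_start@1 write@3
I1 add r4: issue@2 deps=(None,None) exec_start@2 write@3
I2 mul r1: issue@3 deps=(None,None) exec_start@3 write@5
I3 mul r1: issue@4 deps=(None,None) exec_start@4 write@7
I4 mul r3: issue@5 deps=(1,None) exec_start@5 write@6
I5 add r2: issue@6 deps=(4,None) exec_start@6 write@9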